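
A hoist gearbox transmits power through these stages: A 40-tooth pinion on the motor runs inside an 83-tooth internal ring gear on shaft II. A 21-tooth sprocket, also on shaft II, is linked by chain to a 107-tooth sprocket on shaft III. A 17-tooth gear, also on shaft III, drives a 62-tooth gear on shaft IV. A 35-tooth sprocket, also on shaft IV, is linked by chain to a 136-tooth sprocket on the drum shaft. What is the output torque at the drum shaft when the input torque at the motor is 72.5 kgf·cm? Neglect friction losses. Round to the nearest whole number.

internal gear 83/40 = 2.075 → τ = 72.5·2.075 = 150.44 kgf·cm
chain 107/21 = 5.0952 → τ = 150.44·5.0952 = 766.51 kgf·cm
gear mesh 62/17 = 3.6471 → τ = 766.51·3.6471 = 2795.5 kgf·cm
chain 136/35 = 3.8857 → τ = 2795.5·3.8857 = 10863 kgf·cm

10863 kgf·cm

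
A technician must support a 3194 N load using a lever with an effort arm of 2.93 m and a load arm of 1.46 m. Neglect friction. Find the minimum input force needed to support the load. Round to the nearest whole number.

Lever MA = effort arm / load arm = 2.93/1.46 = 2.0068.
Effort = load / MA = 3194 / 2.0068 = 1591.5 N.

1592 N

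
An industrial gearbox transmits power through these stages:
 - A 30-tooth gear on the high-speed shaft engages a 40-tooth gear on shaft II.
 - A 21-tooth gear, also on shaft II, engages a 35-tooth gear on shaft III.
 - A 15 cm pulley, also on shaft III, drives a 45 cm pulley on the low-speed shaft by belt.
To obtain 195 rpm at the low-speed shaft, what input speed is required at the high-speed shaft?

1300 rpm

Overall ratio R = 1.3333 × 1.6667 × 3 = 6.6667.
Required input speed = output speed × R = 195 × 6.6667 = 1300 rpm.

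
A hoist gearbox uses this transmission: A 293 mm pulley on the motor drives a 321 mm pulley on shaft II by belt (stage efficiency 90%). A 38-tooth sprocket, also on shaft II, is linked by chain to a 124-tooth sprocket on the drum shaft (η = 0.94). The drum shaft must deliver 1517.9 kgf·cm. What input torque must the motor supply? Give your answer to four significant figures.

501.9 kgf·cm

Overall ratio R = 1.0956 × 3.2632 = 3.575; overall efficiency η = 0.90 × 0.94 = 0.8460.
Input torque = output torque / (R × η) = 1517.9 / (3.575 × 0.8460) = 501.88 kgf·cm.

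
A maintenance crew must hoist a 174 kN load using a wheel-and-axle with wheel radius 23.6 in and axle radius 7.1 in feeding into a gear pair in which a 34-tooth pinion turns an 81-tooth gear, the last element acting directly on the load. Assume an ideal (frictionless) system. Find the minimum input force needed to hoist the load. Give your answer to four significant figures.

21.97 kN

Wheel-and-axle MA = R/r = 23.6/7.1 = 3.3239.
Gear pair MA = 81/34 = 2.3824.
Combined ideal MA = 3.3239 × 2.3824 = 7.9188.
Effort = load / MA = 174 / 7.9188 = 21.973 kN.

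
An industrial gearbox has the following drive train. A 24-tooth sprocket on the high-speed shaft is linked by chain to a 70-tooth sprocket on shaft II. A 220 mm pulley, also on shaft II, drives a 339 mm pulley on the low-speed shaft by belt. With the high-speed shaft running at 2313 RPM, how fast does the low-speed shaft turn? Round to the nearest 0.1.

514.6 RPM

chain 70/24 = 2.9167 → 2313/2.9167 = 793.03 RPM
belt 339/220 = 1.5409 → 793.03/1.5409 = 514.65 RPM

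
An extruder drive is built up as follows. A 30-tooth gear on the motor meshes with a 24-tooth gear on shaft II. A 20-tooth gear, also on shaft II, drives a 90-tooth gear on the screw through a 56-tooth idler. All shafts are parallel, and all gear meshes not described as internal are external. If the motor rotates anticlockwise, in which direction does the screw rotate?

clockwise

the motor → shaft II: external mesh, 1 reversal → CW.
shaft II → the screw: driver → idler → driven is 2 external meshes, 2 reversals → CW.
3 reversals in total — an odd number — so the screw turns opposite to the motor.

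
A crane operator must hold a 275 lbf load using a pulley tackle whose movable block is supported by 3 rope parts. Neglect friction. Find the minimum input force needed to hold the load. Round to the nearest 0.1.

91.7 lbf

Block-and-tackle MA = number of supporting rope parts = 3.
Effort = load / MA = 275 / 3 = 91.667 lbf.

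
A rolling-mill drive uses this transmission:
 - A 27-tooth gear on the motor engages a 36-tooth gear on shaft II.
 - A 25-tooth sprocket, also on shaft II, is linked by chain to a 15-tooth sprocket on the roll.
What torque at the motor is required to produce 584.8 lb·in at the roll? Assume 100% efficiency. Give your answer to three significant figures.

Overall ratio R = 1.3333 × 0.6 = 0.8.
Input torque = output torque / R = 584.8 / 0.8 = 731 lb·in.

731 lb·in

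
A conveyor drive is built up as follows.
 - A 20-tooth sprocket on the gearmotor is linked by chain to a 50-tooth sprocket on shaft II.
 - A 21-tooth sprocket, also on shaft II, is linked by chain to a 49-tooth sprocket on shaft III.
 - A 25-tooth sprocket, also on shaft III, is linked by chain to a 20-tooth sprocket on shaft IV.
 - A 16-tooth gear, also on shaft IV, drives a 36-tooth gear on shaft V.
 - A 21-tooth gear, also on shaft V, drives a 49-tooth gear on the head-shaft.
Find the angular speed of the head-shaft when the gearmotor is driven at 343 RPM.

the gearmotor → shaft II (chain, 50/20): 343 ÷ 2.5 = 137.2 RPM
shaft II → shaft III (chain, 49/21): 137.2 ÷ 2.3333 = 58.8 RPM
shaft III → shaft IV (chain, 20/25): 58.8 ÷ 0.8 = 73.5 RPM
shaft IV → shaft V (gear mesh, 36/16): 73.5 ÷ 2.25 = 32.667 RPM
shaft V → the head-shaft (gear mesh, 49/21): 32.667 ÷ 2.3333 = 14 RPM

14 RPM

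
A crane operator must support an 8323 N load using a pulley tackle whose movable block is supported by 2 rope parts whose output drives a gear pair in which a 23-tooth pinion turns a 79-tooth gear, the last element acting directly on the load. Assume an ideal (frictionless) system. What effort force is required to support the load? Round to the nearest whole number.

1212 N

Block-and-tackle MA = number of supporting rope parts = 2.
Gear pair MA = 79/23 = 3.4348.
Combined ideal MA = 2 × 3.4348 = 6.8696.
Effort = load / MA = 8323 / 6.8696 = 1211.6 N.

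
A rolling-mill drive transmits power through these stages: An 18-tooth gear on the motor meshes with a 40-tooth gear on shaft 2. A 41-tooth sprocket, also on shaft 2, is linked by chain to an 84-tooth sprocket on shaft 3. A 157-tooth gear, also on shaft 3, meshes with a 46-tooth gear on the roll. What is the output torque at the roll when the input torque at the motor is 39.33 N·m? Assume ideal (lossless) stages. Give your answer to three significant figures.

gear mesh 40/18 = 2.2222 → τ = 39.33·2.2222 = 87.4 N·m
chain 84/41 = 2.0488 → τ = 87.4·2.0488 = 179.06 N·m
gear mesh 46/157 = 0.29299 → τ = 179.06·0.29299 = 52.464 N·m

52.5 N·m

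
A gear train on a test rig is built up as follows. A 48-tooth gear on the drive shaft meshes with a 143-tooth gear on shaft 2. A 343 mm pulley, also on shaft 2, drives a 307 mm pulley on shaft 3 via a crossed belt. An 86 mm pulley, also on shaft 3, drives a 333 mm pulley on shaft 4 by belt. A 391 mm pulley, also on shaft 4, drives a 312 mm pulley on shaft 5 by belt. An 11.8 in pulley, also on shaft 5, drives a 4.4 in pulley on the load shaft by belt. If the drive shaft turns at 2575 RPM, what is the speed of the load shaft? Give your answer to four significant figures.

838.2 RPM

gear mesh 143/48 = 2.9792 → 2575/2.9792 = 864.34 RPM
belt 307/343 = 0.89504 → 864.34/0.89504 = 965.69 RPM
belt 333/86 = 3.8721 → 965.69/3.8721 = 249.4 RPM
belt 312/391 = 0.79795 → 249.4/0.79795 = 312.55 RPM
belt 4.4/11.8 = 0.37288 → 312.55/0.37288 = 838.19 RPM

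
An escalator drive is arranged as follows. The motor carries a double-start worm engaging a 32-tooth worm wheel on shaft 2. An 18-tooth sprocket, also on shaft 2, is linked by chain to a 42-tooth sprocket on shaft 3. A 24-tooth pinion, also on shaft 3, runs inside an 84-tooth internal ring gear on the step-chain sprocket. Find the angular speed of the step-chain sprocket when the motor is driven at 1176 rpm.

Worm: ratio = 32/2 = 16, so shaft 2 turns at 1176 / 16 = 73.5 rpm.
Chain: ratio = 42/18 = 2.3333, so shaft 3 turns at 73.5 / 2.3333 = 31.5 rpm.
Internal gear: ratio = 84/24 = 3.5, so the step-chain sprocket turns at 31.5 / 3.5 = 9 rpm.

9 rpm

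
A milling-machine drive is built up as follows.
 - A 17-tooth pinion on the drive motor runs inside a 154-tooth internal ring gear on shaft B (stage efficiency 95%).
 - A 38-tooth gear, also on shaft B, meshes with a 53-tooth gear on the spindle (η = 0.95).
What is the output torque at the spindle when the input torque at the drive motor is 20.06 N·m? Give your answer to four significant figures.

internal gear 154/17 = 9.0588 → τ = 20.06·9.0588·0.95 = 172.63 N·m
gear mesh 53/38 = 1.3947 → τ = 172.63·1.3947·0.95 = 228.74 N·m

228.7 N·m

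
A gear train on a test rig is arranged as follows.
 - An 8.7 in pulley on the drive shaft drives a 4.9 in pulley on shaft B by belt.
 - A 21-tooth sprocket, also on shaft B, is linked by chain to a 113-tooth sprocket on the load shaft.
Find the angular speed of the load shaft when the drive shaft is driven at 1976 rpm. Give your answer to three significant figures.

the drive shaft → shaft B (belt, 4.9/8.7): 1976 ÷ 0.56322 = 3508.4 rpm
shaft B → the load shaft (chain, 113/21): 3508.4 ÷ 5.381 = 652.01 rpm

652 rpm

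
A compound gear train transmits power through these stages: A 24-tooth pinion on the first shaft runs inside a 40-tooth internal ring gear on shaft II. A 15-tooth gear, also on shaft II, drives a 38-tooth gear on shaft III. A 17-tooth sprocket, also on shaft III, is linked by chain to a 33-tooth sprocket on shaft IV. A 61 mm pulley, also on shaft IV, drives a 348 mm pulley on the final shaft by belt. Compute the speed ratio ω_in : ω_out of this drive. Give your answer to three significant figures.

46.8

Each stage contributes driven/driver: internal gear 40/24 = 1.6667, gear mesh 38/15 = 2.5333, chain 33/17 = 1.9412, belt 348/61 = 5.7049.
Overall: 1.6667 × 2.5333 × 1.9412 × 5.7049 = 46.758.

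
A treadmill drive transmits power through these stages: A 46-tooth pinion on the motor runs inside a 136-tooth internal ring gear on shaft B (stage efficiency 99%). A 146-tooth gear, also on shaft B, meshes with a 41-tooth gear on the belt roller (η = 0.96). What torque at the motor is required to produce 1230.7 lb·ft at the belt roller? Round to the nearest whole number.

Overall ratio R = 2.9565 × 0.28082 = 0.83026; overall efficiency η = 0.99 × 0.96 = 0.9504.
Input torque = output torque / (R × η) = 1230.7 / (0.83026 × 0.9504) = 1559.7 lb·ft.

1560 lb·ft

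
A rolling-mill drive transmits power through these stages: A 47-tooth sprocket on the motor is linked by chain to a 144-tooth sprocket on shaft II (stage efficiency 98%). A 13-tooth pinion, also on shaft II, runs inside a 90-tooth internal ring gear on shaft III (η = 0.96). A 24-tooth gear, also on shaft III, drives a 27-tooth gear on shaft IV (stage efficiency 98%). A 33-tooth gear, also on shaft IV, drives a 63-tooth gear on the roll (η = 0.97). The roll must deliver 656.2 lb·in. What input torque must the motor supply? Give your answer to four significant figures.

Overall ratio R = 3.0638 × 6.9231 × 1.125 × 1.9091 = 45.556; overall efficiency η = 0.98 × 0.96 × 0.98 × 0.97 = 0.8943.
Input torque = output torque / (R × η) = 656.2 / (45.556 × 0.8943) = 16.106 lb·in.

16.11 lb·in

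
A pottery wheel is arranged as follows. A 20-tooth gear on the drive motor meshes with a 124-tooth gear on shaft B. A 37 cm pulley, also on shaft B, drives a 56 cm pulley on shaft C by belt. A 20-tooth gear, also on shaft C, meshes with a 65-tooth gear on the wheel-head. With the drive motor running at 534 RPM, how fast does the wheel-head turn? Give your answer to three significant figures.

gear mesh 124/20 = 6.2 → 534/6.2 = 86.129 RPM
belt 56/37 = 1.5135 → 86.129/1.5135 = 56.907 RPM
gear mesh 65/20 = 3.25 → 56.907/3.25 = 17.51 RPM

17.5 RPM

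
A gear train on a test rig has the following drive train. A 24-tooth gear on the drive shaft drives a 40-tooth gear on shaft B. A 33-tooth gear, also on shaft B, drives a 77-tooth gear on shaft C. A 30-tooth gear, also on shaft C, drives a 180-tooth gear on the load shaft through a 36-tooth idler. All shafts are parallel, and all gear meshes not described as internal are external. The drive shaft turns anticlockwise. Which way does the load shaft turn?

anticlockwise

the drive shaft → shaft B: external mesh, 1 reversal → CW.
shaft B → shaft C: external mesh, 1 reversal → CCW.
shaft C → the load shaft: driver → idler → driven is 2 external meshes, 2 reversals → CCW.
4 reversals in total — an even number — so the load shaft turns the same way as the drive shaft.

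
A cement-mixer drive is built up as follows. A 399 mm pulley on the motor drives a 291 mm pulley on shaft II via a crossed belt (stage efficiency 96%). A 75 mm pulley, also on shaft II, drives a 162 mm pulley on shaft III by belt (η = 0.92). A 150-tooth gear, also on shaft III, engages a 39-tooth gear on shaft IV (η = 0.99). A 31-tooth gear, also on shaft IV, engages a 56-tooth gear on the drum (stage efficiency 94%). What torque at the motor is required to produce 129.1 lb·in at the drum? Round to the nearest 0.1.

Overall ratio R = 0.72932 × 2.16 × 0.26 × 1.8065 = 0.7399; overall efficiency η = 0.96 × 0.92 × 0.99 × 0.94 = 0.8219.
Input torque = output torque / (R × η) = 129.1 / (0.7399 × 0.8219) = 212.29 lb·in.

212.3 lb·in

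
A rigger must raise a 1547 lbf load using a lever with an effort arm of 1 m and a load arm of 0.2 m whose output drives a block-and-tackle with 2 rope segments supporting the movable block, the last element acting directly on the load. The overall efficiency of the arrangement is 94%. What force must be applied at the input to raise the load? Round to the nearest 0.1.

164.6 lbf

Lever MA = effort arm / load arm = 1/0.2 = 5.
Block-and-tackle MA = number of supporting rope parts = 2.
Combined ideal MA = 5 × 2 = 10.
Actual MA = 10 × 0.94 = 9.4.
Effort = load / actual MA = 1547 / 9.4 = 164.57 lbf.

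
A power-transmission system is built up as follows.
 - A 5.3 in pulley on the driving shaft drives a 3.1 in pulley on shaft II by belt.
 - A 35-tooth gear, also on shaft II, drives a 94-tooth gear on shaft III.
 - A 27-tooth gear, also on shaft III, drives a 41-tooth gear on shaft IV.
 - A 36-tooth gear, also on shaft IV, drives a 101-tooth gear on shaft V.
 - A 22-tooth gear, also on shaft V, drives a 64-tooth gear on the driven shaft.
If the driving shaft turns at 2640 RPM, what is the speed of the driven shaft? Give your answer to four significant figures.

135.6 RPM

belt 3.1/5.3 = 0.58491 → 2640/0.58491 = 4513.5 RPM
gear mesh 94/35 = 2.6857 → 4513.5/2.6857 = 1680.6 RPM
gear mesh 41/27 = 1.5185 → 1680.6/1.5185 = 1106.7 RPM
gear mesh 101/36 = 2.8056 → 1106.7/2.8056 = 394.47 RPM
gear mesh 64/22 = 2.9091 → 394.47/2.9091 = 135.6 RPM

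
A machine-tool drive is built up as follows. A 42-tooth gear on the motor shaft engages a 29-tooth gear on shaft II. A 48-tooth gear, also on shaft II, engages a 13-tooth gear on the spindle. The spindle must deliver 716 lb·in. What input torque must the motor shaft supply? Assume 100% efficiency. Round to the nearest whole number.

3829 lb·in

Overall ratio R = 0.69048 × 0.27083 = 0.187.
Input torque = output torque / R = 716 / 0.187 = 3828.8 lb·in.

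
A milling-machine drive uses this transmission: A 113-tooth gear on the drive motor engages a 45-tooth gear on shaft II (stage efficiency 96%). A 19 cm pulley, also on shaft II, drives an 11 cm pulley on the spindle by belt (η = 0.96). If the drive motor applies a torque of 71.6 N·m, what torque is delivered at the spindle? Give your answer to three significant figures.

Gear mesh: ratio = 45/113 = 0.39823; torque at shaft II = 71.6 × 0.39823 × 0.96 = 27.373 N·m.
Belt: ratio = 11/19 = 0.57895; torque at the spindle = 27.373 × 0.57895 × 0.96 = 15.213 N·m.

15.2 N·m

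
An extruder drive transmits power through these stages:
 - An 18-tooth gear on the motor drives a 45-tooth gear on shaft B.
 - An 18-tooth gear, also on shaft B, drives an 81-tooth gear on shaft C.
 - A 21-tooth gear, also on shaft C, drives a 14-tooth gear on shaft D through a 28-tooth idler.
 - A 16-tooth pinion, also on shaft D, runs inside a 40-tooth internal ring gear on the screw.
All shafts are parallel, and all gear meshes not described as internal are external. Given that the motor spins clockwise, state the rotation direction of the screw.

clockwise

the motor → shaft B: external mesh, 1 reversal → CCW.
shaft B → shaft C: external mesh, 1 reversal → CW.
shaft C → shaft D: driver → idler → driven is 2 external meshes, 2 reversals → CW.
shaft D → the screw: internal mesh, same direction → CW.
4 reversals in total — an even number — so the screw turns the same way as the motor.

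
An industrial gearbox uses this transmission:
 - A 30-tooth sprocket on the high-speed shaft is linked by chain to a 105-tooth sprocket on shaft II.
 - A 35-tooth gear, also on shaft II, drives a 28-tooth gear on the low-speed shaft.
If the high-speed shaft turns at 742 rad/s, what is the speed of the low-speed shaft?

265 rad/s

chain 105/30 = 3.5 → 742/3.5 = 212 rad/s
gear mesh 28/35 = 0.8 → 212/0.8 = 265 rad/s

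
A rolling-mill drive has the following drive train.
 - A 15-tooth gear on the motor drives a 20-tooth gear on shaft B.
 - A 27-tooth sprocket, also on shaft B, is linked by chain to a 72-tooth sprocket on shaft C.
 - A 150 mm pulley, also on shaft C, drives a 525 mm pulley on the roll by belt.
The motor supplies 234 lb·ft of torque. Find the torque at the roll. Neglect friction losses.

gear mesh 20/15 = 1.3333 → τ = 234·1.3333 = 312 lb·ft
chain 72/27 = 2.6667 → τ = 312·2.6667 = 832 lb·ft
belt 525/150 = 3.5 → τ = 832·3.5 = 2912 lb·ft

2912 lb·ft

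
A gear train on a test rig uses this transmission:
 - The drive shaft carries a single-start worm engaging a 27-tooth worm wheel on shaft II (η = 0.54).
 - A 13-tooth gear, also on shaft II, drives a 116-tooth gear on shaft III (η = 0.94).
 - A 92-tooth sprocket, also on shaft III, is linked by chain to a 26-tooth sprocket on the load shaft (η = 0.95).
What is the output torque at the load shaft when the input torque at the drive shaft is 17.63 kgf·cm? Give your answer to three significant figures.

Worm: ratio = 27/1 = 27; torque at shaft II = 17.63 × 27 × 0.54 = 257.05 kgf·cm.
Gear mesh: ratio = 116/13 = 8.9231; torque at shaft III = 257.05 × 8.9231 × 0.94 = 2156 kgf·cm.
Chain: ratio = 26/92 = 0.28261; torque at the load shaft = 2156 × 0.28261 × 0.95 = 578.84 kgf·cm.

579 kgf·cm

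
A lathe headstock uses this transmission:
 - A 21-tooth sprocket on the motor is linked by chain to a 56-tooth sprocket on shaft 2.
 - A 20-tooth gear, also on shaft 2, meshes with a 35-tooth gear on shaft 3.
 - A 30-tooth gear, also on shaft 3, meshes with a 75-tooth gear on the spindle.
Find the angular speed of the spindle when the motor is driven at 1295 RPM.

111 RPM

Chain: ratio = 56/21 = 2.6667, so shaft 2 turns at 1295 / 2.6667 = 485.62 RPM.
Gear mesh: ratio = 35/20 = 1.75, so shaft 3 turns at 485.62 / 1.75 = 277.5 RPM.
Gear mesh: ratio = 75/30 = 2.5, so the spindle turns at 277.5 / 2.5 = 111 RPM.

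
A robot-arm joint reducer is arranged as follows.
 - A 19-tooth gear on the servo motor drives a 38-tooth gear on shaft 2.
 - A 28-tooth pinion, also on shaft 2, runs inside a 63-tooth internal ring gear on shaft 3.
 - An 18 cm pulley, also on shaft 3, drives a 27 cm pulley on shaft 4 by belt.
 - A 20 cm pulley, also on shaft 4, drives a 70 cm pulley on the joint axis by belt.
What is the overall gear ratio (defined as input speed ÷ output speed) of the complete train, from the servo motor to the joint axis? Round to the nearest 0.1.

23.6

Each stage contributes driven/driver: gear mesh 38/19 = 2, internal gear 63/28 = 2.25, belt 27/18 = 1.5, belt 70/20 = 3.5.
Overall: 2 × 2.25 × 1.5 × 3.5 = 23.625.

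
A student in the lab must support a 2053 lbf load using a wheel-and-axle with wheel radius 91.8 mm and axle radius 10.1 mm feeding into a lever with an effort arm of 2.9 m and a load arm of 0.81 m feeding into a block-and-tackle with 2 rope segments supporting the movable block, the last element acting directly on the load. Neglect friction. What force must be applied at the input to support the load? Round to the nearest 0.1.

31.5 lbf

Wheel-and-axle MA = R/r = 91.8/10.1 = 9.0891.
Lever MA = effort arm / load arm = 2.9/0.81 = 3.5802.
Block-and-tackle MA = number of supporting rope parts = 2.
Combined ideal MA = 9.0891 × 3.5802 × 2 = 65.083.
Effort = load / MA = 2053 / 65.083 = 31.545 lbf.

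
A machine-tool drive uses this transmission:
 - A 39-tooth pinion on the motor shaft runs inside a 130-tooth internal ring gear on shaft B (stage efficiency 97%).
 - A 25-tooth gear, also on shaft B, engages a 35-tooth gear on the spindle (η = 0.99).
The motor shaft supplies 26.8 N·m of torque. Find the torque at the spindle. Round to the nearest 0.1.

Internal gear: ratio = 130/39 = 3.3333; torque at shaft B = 26.8 × 3.3333 × 0.97 = 86.653 N·m.
Gear mesh: ratio = 35/25 = 1.4; torque at the spindle = 86.653 × 1.4 × 0.99 = 120.1 N·m.

120.1 N·m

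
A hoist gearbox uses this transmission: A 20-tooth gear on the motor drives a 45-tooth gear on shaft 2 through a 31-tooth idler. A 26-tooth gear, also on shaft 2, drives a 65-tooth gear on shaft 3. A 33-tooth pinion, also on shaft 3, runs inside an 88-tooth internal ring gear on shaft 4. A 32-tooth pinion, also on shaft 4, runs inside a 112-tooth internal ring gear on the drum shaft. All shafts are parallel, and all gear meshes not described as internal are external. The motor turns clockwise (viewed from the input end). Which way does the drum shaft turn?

the motor → shaft 2: driver → idler → driven is 2 external meshes, 2 reversals → CW.
shaft 2 → shaft 3: external mesh, 1 reversal → CCW.
shaft 3 → shaft 4: internal mesh, same direction → CCW.
shaft 4 → the drum shaft: internal mesh, same direction → CCW.
3 reversals in total — an odd number — so the drum shaft turns opposite to the motor.

counterclockwise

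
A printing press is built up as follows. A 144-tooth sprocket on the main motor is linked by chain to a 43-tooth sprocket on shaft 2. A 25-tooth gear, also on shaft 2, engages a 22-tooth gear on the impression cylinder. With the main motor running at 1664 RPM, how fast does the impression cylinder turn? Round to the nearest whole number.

6332 RPM

chain 43/144 = 0.29861 → 1664/0.29861 = 5572.5 RPM
gear mesh 22/25 = 0.88 → 5572.5/0.88 = 6332.3 RPM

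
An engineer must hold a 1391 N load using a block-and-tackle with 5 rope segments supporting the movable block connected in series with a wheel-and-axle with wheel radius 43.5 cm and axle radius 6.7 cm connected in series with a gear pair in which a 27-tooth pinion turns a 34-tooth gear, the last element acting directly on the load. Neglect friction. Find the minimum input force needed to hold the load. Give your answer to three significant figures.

Block-and-tackle MA = number of supporting rope parts = 5.
Wheel-and-axle MA = R/r = 43.5/6.7 = 6.4925.
Gear pair MA = 34/27 = 1.2593.
Combined ideal MA = 5 × 6.4925 × 1.2593 = 40.879.
Effort = load / MA = 1391 / 40.879 = 34.027 N.

34.0 N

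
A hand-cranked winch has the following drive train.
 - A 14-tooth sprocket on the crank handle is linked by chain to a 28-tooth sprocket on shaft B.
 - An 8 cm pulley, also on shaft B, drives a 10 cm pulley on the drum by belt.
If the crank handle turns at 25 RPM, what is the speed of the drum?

10 RPM

the crank handle → shaft B (chain, 28/14): 25 ÷ 2 = 12.5 RPM
shaft B → the drum (belt, 10/8): 12.5 ÷ 1.25 = 10 RPM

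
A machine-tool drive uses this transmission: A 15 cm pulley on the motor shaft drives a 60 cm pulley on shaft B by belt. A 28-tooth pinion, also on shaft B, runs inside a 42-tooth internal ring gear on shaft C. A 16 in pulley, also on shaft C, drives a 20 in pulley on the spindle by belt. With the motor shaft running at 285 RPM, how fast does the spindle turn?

Belt: ratio = 60/15 = 4, so shaft B turns at 285 / 4 = 71.25 RPM.
Internal gear: ratio = 42/28 = 1.5, so shaft C turns at 71.25 / 1.5 = 47.5 RPM.
Belt: ratio = 20/16 = 1.25, so the spindle turns at 47.5 / 1.25 = 38 RPM.

38 RPM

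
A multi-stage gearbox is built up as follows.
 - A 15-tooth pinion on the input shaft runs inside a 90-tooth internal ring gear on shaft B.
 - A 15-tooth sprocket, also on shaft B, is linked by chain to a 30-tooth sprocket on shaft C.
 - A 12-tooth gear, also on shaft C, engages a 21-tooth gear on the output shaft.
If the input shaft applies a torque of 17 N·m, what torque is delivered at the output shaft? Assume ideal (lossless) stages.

internal gear 90/15 = 6 → τ = 17·6 = 102 N·m
chain 30/15 = 2 → τ = 102·2 = 204 N·m
gear mesh 21/12 = 1.75 → τ = 204·1.75 = 357 N·m

357 N·m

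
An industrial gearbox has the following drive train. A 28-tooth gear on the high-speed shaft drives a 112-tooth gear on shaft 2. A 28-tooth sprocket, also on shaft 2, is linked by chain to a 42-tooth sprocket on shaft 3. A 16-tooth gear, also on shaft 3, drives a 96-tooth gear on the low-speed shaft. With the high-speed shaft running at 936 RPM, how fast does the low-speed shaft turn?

the high-speed shaft → shaft 2 (gear mesh, 112/28): 936 ÷ 4 = 234 RPM
shaft 2 → shaft 3 (chain, 42/28): 234 ÷ 1.5 = 156 RPM
shaft 3 → the low-speed shaft (gear mesh, 96/16): 156 ÷ 6 = 26 RPM

26 RPM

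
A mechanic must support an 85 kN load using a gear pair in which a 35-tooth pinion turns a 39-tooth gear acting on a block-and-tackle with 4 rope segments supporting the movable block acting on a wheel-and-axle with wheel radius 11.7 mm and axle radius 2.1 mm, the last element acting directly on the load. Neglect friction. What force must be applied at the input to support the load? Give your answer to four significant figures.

3.423 kN

Gear pair MA = 39/35 = 1.1143.
Block-and-tackle MA = number of supporting rope parts = 4.
Wheel-and-axle MA = R/r = 11.7/2.1 = 5.5714.
Combined ideal MA = 1.1143 × 4 × 5.5714 = 24.833.
Effort = load / MA = 85 / 24.833 = 3.4229 kN.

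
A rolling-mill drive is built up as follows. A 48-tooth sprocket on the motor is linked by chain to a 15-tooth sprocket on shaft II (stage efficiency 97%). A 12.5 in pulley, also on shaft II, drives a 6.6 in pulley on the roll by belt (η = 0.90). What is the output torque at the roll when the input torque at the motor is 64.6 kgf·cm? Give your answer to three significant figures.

chain 15/48 = 0.3125 → τ = 64.6·0.3125·0.97 = 19.582 kgf·cm
belt 6.6/12.5 = 0.528 → τ = 19.582·0.528·0.90 = 9.3053 kgf·cm

9.31 kgf·cm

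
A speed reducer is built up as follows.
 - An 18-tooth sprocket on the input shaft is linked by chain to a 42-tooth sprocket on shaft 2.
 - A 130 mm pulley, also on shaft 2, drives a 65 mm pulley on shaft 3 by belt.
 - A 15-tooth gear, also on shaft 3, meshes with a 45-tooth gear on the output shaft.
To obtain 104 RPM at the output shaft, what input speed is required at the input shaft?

Overall ratio R = 2.3333 × 0.5 × 3 = 3.5.
Required input speed = output speed × R = 104 × 3.5 = 364 RPM.

364 RPM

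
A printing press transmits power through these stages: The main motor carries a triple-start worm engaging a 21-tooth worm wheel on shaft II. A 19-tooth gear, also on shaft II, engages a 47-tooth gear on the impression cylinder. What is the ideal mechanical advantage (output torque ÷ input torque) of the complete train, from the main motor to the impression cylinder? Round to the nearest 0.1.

Each stage contributes driven/driver: worm 21/3 = 7, gear mesh 47/19 = 2.4737.
Overall: 7 × 2.4737 = 17.316.

17.3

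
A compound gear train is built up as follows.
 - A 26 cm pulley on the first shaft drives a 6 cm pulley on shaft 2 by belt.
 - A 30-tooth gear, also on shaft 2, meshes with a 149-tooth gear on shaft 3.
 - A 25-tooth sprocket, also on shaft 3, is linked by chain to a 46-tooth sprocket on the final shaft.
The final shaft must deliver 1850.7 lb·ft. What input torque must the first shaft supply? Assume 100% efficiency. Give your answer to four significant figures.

Overall ratio R = 0.23077 × 4.9667 × 1.84 = 2.1089.
Input torque = output torque / R = 1850.7 / 2.1089 = 877.56 lb·ft.

877.6 lb·ft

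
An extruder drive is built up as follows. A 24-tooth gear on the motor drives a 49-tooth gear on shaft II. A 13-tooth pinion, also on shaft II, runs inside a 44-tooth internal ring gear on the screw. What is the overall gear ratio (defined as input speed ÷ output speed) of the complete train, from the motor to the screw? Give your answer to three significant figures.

6.91

Each stage contributes driven/driver: gear mesh 49/24 = 2.0417, internal gear 44/13 = 3.3846.
Overall: 2.0417 × 3.3846 = 6.9103.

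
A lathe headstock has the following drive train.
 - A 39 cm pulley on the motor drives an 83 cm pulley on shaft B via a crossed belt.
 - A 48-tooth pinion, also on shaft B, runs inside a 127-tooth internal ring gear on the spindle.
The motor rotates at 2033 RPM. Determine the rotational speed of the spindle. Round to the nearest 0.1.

Belt: ratio = 83/39 = 2.1282, so shaft B turns at 2033 / 2.1282 = 955.27 RPM.
Internal gear: ratio = 127/48 = 2.6458, so the spindle turns at 955.27 / 2.6458 = 361.05 RPM.

361.0 RPM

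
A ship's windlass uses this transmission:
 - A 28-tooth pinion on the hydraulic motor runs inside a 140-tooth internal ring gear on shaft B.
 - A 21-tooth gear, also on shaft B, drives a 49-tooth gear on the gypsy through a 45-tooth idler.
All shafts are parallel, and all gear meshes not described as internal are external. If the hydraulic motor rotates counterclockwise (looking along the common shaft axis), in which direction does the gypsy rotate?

counterclockwise

the hydraulic motor → shaft B: internal mesh, same direction → CCW.
shaft B → the gypsy: driver → idler → driven is 2 external meshes, 2 reversals → CCW.
2 reversals in total — an even number — so the gypsy turns the same way as the hydraulic motor.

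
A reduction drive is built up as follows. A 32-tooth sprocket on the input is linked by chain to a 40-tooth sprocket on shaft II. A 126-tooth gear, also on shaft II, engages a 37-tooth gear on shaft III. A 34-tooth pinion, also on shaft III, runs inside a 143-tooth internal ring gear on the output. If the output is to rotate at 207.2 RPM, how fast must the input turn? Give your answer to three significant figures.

Overall ratio R = 1.25 × 0.29365 × 4.2059 = 1.5438.
Required input speed = output speed × R = 207.2 × 1.5438 = 319.88 RPM.

320 RPM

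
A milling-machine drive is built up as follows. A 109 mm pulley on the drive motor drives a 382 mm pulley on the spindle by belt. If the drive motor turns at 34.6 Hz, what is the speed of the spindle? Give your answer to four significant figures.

the drive motor → the spindle (belt, 382/109): 34.6 ÷ 3.5046 = 9.8728 Hz

9.873 Hz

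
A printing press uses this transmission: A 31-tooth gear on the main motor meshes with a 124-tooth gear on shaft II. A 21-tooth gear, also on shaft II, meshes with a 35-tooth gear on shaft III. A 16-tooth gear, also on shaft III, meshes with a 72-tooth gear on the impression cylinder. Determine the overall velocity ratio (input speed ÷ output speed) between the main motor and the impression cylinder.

Each stage contributes driven/driver: gear mesh 124/31 = 4, gear mesh 35/21 = 1.6667, gear mesh 72/16 = 4.5.
Overall: 4 × 1.6667 × 4.5 = 30.

30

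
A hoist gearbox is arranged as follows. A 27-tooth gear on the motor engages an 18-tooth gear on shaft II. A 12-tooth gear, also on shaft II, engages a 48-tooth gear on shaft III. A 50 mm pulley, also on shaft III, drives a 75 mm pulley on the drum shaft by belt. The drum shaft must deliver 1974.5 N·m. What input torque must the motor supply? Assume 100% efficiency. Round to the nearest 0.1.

493.6 N·m

Overall ratio R = 0.66667 × 4 × 1.5 = 4.
Input torque = output torque / R = 1974.5 / 4 = 493.62 N·m.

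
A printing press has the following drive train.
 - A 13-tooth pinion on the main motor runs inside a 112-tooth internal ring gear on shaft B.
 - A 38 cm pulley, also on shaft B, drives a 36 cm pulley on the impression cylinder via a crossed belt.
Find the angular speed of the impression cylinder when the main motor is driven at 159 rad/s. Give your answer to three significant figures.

Internal gear: ratio = 112/13 = 8.6154, so shaft B turns at 159 / 8.6154 = 18.455 rad/s.
Belt: ratio = 36/38 = 0.94737, so the impression cylinder turns at 18.455 / 0.94737 = 19.481 rad/s.

19.5 rad/s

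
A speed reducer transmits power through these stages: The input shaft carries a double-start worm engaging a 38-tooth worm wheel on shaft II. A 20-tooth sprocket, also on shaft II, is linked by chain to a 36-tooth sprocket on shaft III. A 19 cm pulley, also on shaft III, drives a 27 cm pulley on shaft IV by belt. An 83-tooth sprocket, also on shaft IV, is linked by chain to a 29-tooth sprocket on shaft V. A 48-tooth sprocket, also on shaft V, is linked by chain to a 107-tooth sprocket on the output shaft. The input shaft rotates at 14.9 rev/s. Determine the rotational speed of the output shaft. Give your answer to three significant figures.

0.394 rev/s

the input shaft → shaft II (worm, 38/2): 14.9 ÷ 19 = 0.78421 rev/s
shaft II → shaft III (chain, 36/20): 0.78421 ÷ 1.8 = 0.43567 rev/s
shaft III → shaft IV (belt, 27/19): 0.43567 ÷ 1.4211 = 0.30658 rev/s
shaft IV → shaft V (chain, 29/83): 0.30658 ÷ 0.3494 = 0.87747 rev/s
shaft V → the output shaft (chain, 107/48): 0.87747 ÷ 2.2292 = 0.39363 rev/s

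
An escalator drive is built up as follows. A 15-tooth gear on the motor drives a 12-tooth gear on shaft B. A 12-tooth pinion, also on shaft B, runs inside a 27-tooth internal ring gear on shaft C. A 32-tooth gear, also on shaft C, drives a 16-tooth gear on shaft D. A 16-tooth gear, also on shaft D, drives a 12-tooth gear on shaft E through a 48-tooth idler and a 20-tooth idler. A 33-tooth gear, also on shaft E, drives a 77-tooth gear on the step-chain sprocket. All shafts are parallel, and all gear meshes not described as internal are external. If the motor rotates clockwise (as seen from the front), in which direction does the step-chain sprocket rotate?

clockwise

the motor → shaft B: external mesh, 1 reversal → CCW.
shaft B → shaft C: internal mesh, same direction → CCW.
shaft C → shaft D: external mesh, 1 reversal → CW.
shaft D → shaft E: driver → idler → idler → driven is 3 external meshes, 3 reversals → CCW.
shaft E → the step-chain sprocket: external mesh, 1 reversal → CW.
6 reversals in total — an even number — so the step-chain sprocket turns the same way as the motor.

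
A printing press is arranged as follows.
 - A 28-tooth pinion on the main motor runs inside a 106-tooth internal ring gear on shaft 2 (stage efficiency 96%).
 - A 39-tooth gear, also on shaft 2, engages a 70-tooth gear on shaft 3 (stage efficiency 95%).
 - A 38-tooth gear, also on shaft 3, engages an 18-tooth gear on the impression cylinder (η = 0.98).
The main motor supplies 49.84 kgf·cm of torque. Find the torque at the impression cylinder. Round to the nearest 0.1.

143.4 kgf·cm

Internal gear: ratio = 106/28 = 3.7857; torque at shaft 2 = 49.84 × 3.7857 × 0.96 = 181.13 kgf·cm.
Gear mesh: ratio = 70/39 = 1.7949; torque at shaft 3 = 181.13 × 1.7949 × 0.95 = 308.85 kgf·cm.
Gear mesh: ratio = 18/38 = 0.47368; torque at the impression cylinder = 308.85 × 0.47368 × 0.98 = 143.37 kgf·cm.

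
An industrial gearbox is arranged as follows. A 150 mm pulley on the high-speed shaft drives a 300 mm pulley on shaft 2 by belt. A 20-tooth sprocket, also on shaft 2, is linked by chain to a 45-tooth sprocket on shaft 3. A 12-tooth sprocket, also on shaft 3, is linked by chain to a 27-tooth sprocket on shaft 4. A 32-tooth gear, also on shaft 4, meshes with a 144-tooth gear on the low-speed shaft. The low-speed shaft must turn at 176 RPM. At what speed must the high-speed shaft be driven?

8019 RPM

Overall ratio R = 2 × 2.25 × 2.25 × 4.5 = 45.562.
Required input speed = output speed × R = 176 × 45.562 = 8019 RPM.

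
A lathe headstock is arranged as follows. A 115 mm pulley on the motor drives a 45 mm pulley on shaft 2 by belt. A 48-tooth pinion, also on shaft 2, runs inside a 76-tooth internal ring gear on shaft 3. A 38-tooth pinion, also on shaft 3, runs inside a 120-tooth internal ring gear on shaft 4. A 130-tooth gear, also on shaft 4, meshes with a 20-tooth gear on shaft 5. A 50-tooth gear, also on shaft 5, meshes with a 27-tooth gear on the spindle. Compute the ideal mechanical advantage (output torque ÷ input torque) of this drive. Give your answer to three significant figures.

0.163

Each stage contributes driven/driver: belt 45/115 = 0.3913, internal gear 76/48 = 1.5833, internal gear 120/38 = 3.1579, gear mesh 20/130 = 0.15385, gear mesh 27/50 = 0.54.
Overall: 0.3913 × 1.5833 × 3.1579 × 0.15385 × 0.54 = 0.16254.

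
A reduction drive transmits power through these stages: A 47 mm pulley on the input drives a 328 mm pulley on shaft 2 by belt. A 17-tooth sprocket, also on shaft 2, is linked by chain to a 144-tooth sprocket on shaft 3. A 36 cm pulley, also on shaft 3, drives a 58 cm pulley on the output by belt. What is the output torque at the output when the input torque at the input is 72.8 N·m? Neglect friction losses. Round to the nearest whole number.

Belt: ratio = 328/47 = 6.9787; torque at shaft 2 = 72.8 × 6.9787 = 508.05 N·m.
Chain: ratio = 144/17 = 8.4706; torque at shaft 3 = 508.05 × 8.4706 = 4303.5 N·m.
Belt: ratio = 58/36 = 1.6111; torque at the output = 4303.5 × 1.6111 = 6933.4 N·m.

6933 N·m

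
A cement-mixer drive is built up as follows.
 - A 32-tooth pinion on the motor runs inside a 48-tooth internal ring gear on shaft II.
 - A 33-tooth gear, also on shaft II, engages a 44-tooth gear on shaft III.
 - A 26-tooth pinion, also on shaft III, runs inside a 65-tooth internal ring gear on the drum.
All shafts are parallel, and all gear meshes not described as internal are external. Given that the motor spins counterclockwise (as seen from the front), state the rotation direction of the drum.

clockwise

the motor → shaft II: internal mesh, same direction → CCW.
shaft II → shaft III: external mesh, 1 reversal → CW.
shaft III → the drum: internal mesh, same direction → CW.
1 reversal in total — an odd number — so the drum turns opposite to the motor.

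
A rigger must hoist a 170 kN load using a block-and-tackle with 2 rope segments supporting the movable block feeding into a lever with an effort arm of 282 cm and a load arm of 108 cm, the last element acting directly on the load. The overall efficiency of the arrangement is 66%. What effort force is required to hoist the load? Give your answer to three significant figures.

49.3 kN

Block-and-tackle MA = number of supporting rope parts = 2.
Lever MA = effort arm / load arm = 282/108 = 2.6111.
Combined ideal MA = 2 × 2.6111 = 5.2222.
Actual MA = 5.2222 × 0.66 = 3.4467.
Effort = load / actual MA = 170 / 3.4467 = 49.323 kN.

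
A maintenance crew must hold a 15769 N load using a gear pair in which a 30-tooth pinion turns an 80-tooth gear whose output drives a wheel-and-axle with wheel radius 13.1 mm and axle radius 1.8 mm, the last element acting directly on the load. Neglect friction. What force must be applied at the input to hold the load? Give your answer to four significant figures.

812.5 N

Gear pair MA = 80/30 = 2.6667.
Wheel-and-axle MA = R/r = 13.1/1.8 = 7.2778.
Combined ideal MA = 2.6667 × 7.2778 = 19.407.
Effort = load / MA = 15769 / 19.407 = 812.52 N.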